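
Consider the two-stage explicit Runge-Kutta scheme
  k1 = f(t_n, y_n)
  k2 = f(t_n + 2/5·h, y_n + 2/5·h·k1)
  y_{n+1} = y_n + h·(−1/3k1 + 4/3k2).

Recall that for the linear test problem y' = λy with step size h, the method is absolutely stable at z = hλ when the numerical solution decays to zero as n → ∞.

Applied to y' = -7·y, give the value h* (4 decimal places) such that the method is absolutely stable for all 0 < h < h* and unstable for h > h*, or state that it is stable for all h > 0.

With y'=λy (z=hλ):
  k1=λy_n ⇒ h·k1=z·y_n;  k2=λ(1+2/5z)y_n ⇒ h·k2=z(1+2/5z)y_n
  y_{n+1}/y_n = 1 − 1/3z + 4/3z(1+2/5z) = 1 + z + 8/15z²
  so R(z) = 1 + z + 8/15z².

Find x<0 with |R(x)|<1.
x=-0.5: |R|=0.6333
R=1: x+8/15x²=0 ⇒ x=−15/8=-1.8750; min R=1−1/(4·8/15)=0.5312>−1
Confirm numerically:
  x=-1.743: |R|=0.87729 <1
  x=-1.277: |R|=0.59272 <1
  x=-1.157: |R|=0.55695 <1
  x=-1.141: |R|=0.55334 <1
  x=-2.303: |R|=1.52570 >1
  x=-2.270: |R|=1.47821 >1
Stable set (-1.8750, 0).

(-1.8750,0); λ=-7 ⇒ h* = (15/8)/7 = 0.2679.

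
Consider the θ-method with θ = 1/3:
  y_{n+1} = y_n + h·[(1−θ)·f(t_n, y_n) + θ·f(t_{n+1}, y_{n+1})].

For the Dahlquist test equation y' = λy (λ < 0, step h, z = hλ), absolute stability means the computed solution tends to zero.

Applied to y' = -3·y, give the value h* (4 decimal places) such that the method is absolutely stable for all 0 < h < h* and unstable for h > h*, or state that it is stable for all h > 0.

With y'=λy (z=hλ):
  y_{n+1} = y_n + z·[2/3·y_n + 1/3·y_{n+1}] ⇒ (1 − 1/3z)y_{n+1} = (1 + 2/3z)y_n
  R(z) = (1 + 2/3z)/(1 − 1/3z).

Boundary: |R(x)|=1, x<0.
x=-1.31: |R|=0.0882
R=−1: 1+2/3x = −1+1/3x ⇒ -1/3x=2 ⇒ x=2/(-1/3)=-6.0000
Confirm numerically:
  x=-4.213: |R|=0.75225 <1
  x=-3.287: |R|=0.56847 <1
  x=-2.966: |R|=0.49145 <1
  x=-2.692: |R|=0.41883 <1
  x=-6.298: |R|=1.03205 >1
  x=-6.229: |R|=1.02481 >1
Interval (-6.0000, 0).

(-6.0000,0); λ=-3 ⇒ h* = (6)/3 = 2.0000.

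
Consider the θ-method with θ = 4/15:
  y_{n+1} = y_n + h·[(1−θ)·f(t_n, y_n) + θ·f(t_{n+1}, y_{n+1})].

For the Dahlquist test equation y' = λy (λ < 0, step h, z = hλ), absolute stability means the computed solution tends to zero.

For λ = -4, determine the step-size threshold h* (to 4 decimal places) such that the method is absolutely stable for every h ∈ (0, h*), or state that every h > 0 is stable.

(-4.2857,0); λ=-4 ⇒ h* = (30/7)/4 = 1.0714.

Set f=λy, z=hλ:
  y_{n+1} = y_n + z·[11/15·y_n + 4/15·y_{n+1}] ⇒ (1 − 4/15z)y_{n+1} = (1 + 11/15z)y_n
  Hence R(z) = (1 + 11/15z)/(1 − 4/15z).

Boundary: |R(x)|=1, x<0.
x=-1.04: |R|=0.1858
R=−1: 1+11/15x = −1+4/15x ⇒ -7/15x=2 ⇒ x=2/(-7/15)=-4.2857
Confirm numerically:
  x=-4.074: |R|=0.95265 <1
  x=-2.200: |R|=0.38655 <1
  x=-1.756: |R|=0.19597 <1
  x=-1.749: |R|=0.19272 <1
  x=-4.782: |R|=1.10179 >1
  x=-4.548: |R|=1.05531 >1
Stable set (-4.2857, 0).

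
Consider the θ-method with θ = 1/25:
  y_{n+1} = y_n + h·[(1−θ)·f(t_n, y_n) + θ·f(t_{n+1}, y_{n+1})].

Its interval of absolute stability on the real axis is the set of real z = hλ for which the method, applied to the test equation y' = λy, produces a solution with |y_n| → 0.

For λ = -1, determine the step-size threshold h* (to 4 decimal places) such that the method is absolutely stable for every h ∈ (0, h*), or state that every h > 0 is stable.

With y'=λy (z=hλ):
  y_{n+1} = y_n + z·[24/25·y_n + 1/25·y_{n+1}] ⇒ (1 − 1/25z)y_{n+1} = (1 + 24/25z)y_n
  ⇒ R(z) = (1 + 24/25z)/(1 − 1/25z).

Solve |R(x)|<1 on ℝ⁻.
x=-0.58: |R|=0.4332
R=−1: 1+24/25x = −1+1/25x ⇒ -23/25x=2 ⇒ x=2/(-23/25)=-2.1739
Confirm numerically:
  x=-1.400: |R|=0.32576 <1
  x=-1.395: |R|=0.32127 <1
  x=-0.993: |R|=0.04494 <1
  x=-0.883: |R|=0.14712 <1
  x=-2.555: |R|=1.31809 >1
  x=-2.364: |R|=1.15977 >1
So |R|<1 on (-2.1739, 0).

(-2.1739,0); λ=-1 ⇒ h* = (50/23)/1 = 2.1739.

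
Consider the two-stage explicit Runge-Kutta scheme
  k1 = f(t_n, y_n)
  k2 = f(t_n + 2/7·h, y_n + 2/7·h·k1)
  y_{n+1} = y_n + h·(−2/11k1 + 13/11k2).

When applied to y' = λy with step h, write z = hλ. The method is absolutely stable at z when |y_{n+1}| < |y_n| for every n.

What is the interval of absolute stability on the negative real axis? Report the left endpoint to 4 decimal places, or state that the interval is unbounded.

Set f=λy, z=hλ:
  k1=λy_n ⇒ h·k1=z·y_n;  k2=λ(1+2/7z)y_n ⇒ h·k2=z(1+2/7z)y_n
  y_{n+1}/y_n = 1 − 2/11z + 13/11z(1+2/7z) = 1 + z + 26/77z²
  Hence R(z) = 1 + z + 26/77z².

Solve |R(x)|<1 on ℝ⁻.
x=-1.43: |R|=0.2605
R=1: x+26/77x²=0 ⇒ x=−77/26=-2.9615; min R=1−1/(4·26/77)=0.2596>−1
Confirm numerically:
  x=-2.772: |R|=0.82259 <1
  x=-2.563: |R|=0.65509 <1
  x=-2.380: |R|=0.53265 <1
  x=-3.487: |R|=1.61869 >1
  x=-3.016: |R|=1.05546 >1
Interval (-2.9615, 0).

(-2.9615, 0).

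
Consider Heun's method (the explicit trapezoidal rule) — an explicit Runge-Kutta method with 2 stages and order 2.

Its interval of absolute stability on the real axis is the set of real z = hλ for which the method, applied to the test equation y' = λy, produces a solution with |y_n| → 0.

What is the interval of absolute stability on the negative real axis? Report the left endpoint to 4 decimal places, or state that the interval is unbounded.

(-2.0000, 0).

Test eqn y'=λy, z=hλ:
  order 2, 2-stage ⇒ R(z)=1+z+z^2/2
  (e.g. R(-1.18)=0.51620, |R|=0.51620)

Need |R(x)|<1, x<0.
x=-1.18: |R|=0.5162
|R(-1.6)|=0.6800 |R(-1.3)|=0.5450 |R(-0.94)|=0.5018
Bisect:
  x_lo=-2.6184 |R|=1.8097  x_hi=-0.2165 |R|=0.8069
  mid=-1.41748 |R|=0.58715 →hi
  mid=-2.01796 |R|=1.01812 →lo
  mid=-1.71772 |R|=0.75756 →hi
  mid=-1.86784 |R|=0.87657 →hi
  mid=-1.94290 |R|=0.94453 →hi
  mid=-1.98043 |R|=0.98062 →hi
  mid=-1.99920 |R|=0.99920 →hi
  ...
  [-2.00008,-1.99993] ⇒ x*=-2.0000
Interval (-2.0000, 0).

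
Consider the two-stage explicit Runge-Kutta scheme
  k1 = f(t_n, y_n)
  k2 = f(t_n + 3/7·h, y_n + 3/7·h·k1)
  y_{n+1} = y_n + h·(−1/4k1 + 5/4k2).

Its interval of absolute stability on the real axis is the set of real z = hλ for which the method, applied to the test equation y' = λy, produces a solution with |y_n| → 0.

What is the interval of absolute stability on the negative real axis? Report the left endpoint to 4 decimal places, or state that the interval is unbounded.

With y'=λy (z=hλ):
  k1=λy_n ⇒ h·k1=z·y_n;  k2=λ(1+3/7z)y_n ⇒ h·k2=z(1+3/7z)y_n
  y_{n+1}/y_n = 1 − 1/4z + 5/4z(1+3/7z) = 1 + z + 15/28z²
  ⇒ R(z) = 1 + z + 15/28z².

Find x<0 with |R(x)|<1.
x=-0.5: |R|=0.6339
R=1: x+15/28x²=0 ⇒ x=−28/15=-1.8667; min R=1−1/(4·15/28)=0.5333>−1
Confirm numerically:
  x=-1.636: |R|=0.79784 <1
  x=-1.481: |R|=0.69401 <1
  x=-1.352: |R|=0.62723 <1
  x=-1.203: |R|=0.57229 <1
  x=-2.359: |R|=1.62219 >1
  x=-1.942: |R|=1.07837 >1
  x=-1.910: |R|=1.04434 >1
Interval (-1.8667, 0).

z∈(-1.8667,0).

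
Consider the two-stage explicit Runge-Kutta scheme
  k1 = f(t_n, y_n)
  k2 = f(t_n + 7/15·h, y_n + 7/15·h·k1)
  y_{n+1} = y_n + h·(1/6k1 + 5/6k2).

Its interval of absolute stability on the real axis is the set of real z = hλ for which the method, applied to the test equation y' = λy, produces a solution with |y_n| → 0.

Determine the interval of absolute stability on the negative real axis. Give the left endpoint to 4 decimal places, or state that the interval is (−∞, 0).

(-2.5714, 0).

With y'=λy (z=hλ):
  k1=λy_n ⇒ h·k1=z·y_n;  k2=λ(1+7/15z)y_n ⇒ h·k2=z(1+7/15z)y_n
  y_{n+1}/y_n = 1 + 1/6z + 5/6z(1+7/15z) = 1 + z + 7/18z²
  ⇒ R(z) = 1 + z + 7/18z².

Need |R(x)|<1, x<0.
x=-1.65: |R|=0.4087
R=1: x+7/18x²=0 ⇒ x=−18/7=-2.5714; min R=1−1/(4·7/18)=0.3571>−1
Confirm numerically:
  x=-2.526: |R|=0.95537 <1
  x=-2.103: |R|=0.61690 <1
  x=-1.981: |R|=0.54514 <1
  x=-1.827: |R|=0.47108 <1
  x=-2.966: |R|=1.45512 >1
  x=-2.650: |R|=1.08097 >1
  x=-2.645: |R|=1.07568 >1
Stable set (-2.5714, 0).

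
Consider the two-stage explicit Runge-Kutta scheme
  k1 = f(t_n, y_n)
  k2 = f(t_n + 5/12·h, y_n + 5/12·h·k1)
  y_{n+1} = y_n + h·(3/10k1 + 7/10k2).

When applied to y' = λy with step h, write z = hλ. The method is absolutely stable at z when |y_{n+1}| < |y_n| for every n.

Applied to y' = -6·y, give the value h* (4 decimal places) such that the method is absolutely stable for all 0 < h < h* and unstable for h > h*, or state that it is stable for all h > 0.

(-3.4286,0); λ=-6 ⇒ h* = (24/7)/6 = 0.5714.

On y'=λy, z=hλ:
  k1=λy_n ⇒ h·k1=z·y_n;  k2=λ(1+5/12z)y_n ⇒ h·k2=z(1+5/12z)y_n
  y_{n+1}/y_n = 1 + 3/10z + 7/10z(1+5/12z) = 1 + z + 7/24z²
  ⇒ R(z) = 1 + z + 7/24z².

Boundary: |R(x)|=1, x<0.
x=-1.44: |R|=0.1648
R=1: x+7/24x²=0 ⇒ x=−24/7=-3.4286; min R=1−1/(4·7/24)=0.1429>−1
Confirm numerically:
  x=-2.858: |R|=0.52438 <1
  x=-2.465: |R|=0.30723 <1
  x=-1.590: |R|=0.14736 <1
  x=-1.560: |R|=0.14980 <1
  x=-3.844: |R|=1.46576 >1
  x=-3.751: |R|=1.35275 >1
  x=-3.628: |R|=1.21103 >1
Stable set (-3.4286, 0).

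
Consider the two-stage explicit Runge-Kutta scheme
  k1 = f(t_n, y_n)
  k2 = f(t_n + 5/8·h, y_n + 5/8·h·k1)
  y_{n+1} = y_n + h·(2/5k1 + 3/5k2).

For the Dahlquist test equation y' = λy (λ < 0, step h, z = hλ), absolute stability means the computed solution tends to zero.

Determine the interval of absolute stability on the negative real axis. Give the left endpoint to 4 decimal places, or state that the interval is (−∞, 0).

Test eqn y'=λy, z=hλ:
  k1=λy_n ⇒ h·k1=z·y_n;  k2=λ(1+5/8z)y_n ⇒ h·k2=z(1+5/8z)y_n
  y_{n+1}/y_n = 1 + 2/5z + 3/5z(1+5/8z) = 1 + z + 3/8z²
  Hence R(z) = 1 + z + 3/8z².

Solve |R(x)|<1 on ℝ⁻.
x=-0.42: |R|=0.6462
R=1: x+3/8x²=0 ⇒ x=−8/3=-2.6667; min R=1−1/(4·3/8)=0.3333>−1
Confirm numerically:
  x=-1.566: |R|=0.35363 <1
  x=-1.468: |R|=0.34013 <1
  x=-1.111: |R|=0.35187 <1
  x=-3.256: |R|=1.71958 >1
  x=-2.861: |R|=1.20850 >1
  x=-2.784: |R|=1.12250 >1
Stable set (-2.6667, 0).

z∈(-2.6667,0).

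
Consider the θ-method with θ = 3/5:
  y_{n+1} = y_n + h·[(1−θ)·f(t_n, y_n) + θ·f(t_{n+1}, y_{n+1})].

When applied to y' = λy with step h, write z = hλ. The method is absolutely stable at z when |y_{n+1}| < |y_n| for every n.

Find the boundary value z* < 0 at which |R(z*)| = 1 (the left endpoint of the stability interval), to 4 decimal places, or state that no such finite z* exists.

On y'=λy, z=hλ:
  y_{n+1} = y_n + z·[2/5·y_n + 3/5·y_{n+1}] ⇒ (1 − 3/5z)y_{n+1} = (1 + 2/5z)y_n
  ⇒ R(z) = (1 + 2/5z)/(1 − 3/5z).

Boundary: |R(x)|=1, x<0.
x=-0.47: |R|=0.6334
x=-2: |R|=0.0909
x=-10: |R|=0.4286
x=-100: |R|=0.6393
θ=3/5≥1/2 ⇒ |1+2/5x|<|1−3/5x| ∀x<0 ⇒ stable on all of ℝ⁻.

interval (−∞, 0).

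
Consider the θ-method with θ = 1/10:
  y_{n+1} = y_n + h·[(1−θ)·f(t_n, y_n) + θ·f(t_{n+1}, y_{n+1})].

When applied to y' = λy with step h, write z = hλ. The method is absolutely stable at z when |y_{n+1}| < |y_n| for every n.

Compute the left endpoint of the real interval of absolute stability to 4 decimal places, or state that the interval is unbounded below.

z* = -2.5000.

With y'=λy (z=hλ):
  y_{n+1} = y_n + z·[9/10·y_n + 1/10·y_{n+1}] ⇒ (1 − 1/10z)y_{n+1} = (1 + 9/10z)y_n
  Hence R(z) = (1 + 9/10z)/(1 − 1/10z).

Find x<0 with |R(x)|<1.
x=-0.95: |R|=0.1324
R=−1: 1+9/10x = −1+1/10x ⇒ -4/5x=2 ⇒ x=2/(-4/5)=-2.5000
Confirm numerically:
  x=-2.468: |R|=0.97947 <1
  x=-1.791: |R|=0.51896 <1
  x=-1.679: |R|=0.43762 <1
  x=-1.342: |R|=0.18321 <1
  x=-2.853: |R|=1.21972 >1
  x=-2.545: |R|=1.02870 >1
Stable set (-2.5000, 0).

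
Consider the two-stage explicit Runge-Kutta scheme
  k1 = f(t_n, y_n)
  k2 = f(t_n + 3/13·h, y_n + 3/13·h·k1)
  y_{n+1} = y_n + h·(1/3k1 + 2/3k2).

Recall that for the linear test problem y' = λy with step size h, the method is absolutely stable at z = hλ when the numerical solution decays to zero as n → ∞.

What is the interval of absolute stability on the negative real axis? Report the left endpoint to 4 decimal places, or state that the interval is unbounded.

(-6.5000, 0).

Test eqn y'=λy, z=hλ:
  k1=λy_n ⇒ h·k1=z·y_n;  k2=λ(1+3/13z)y_n ⇒ h·k2=z(1+3/13z)y_n
  y_{n+1}/y_n = 1 + 1/3z + 2/3z(1+3/13z) = 1 + z + 2/13z²
  ⇒ R(z) = 1 + z + 2/13z².

Find x<0 with |R(x)|<1.
x=-1.79: |R|=0.2971
R=1: x+2/13x²=0 ⇒ x=−13/2=-6.5000; min R=1−1/(4·2/13)=-0.6250>−1
Confirm numerically:
  x=-4.465: |R|=0.39789 <1
  x=-4.190: |R|=0.48906 <1
  x=-2.802: |R|=0.59412 <1
  x=-6.951: |R|=1.48229 >1
  x=-6.900: |R|=1.42462 >1
  x=-6.559: |R|=1.05954 >1
Interval (-6.5000, 0).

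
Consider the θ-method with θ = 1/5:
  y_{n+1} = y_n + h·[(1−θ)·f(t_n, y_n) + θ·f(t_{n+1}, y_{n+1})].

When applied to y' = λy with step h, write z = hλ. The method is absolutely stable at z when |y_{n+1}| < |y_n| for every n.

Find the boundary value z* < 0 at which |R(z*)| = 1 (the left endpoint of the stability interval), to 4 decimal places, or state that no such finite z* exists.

left endpoint -3.3333.

On y'=λy, z=hλ:
  y_{n+1} = y_n + z·[4/5·y_n + 1/5·y_{n+1}] ⇒ (1 − 1/5z)y_{n+1} = (1 + 4/5z)y_n
  ⇒ R(z) = (1 + 4/5z)/(1 − 1/5z).

Solve |R(x)|<1 on ℝ⁻.
x=-1.32: |R|=0.0443
R=−1: 1+4/5x = −1+1/5x ⇒ -3/5x=2 ⇒ x=2/(-3/5)=-3.3333
Confirm numerically:
  x=-3.129: |R|=0.92459 <1
  x=-2.833: |R|=0.80837 <1
  x=-1.460: |R|=0.13003 <1
  x=-3.880: |R|=1.18468 >1
  x=-3.676: |R|=1.11849 >1
  x=-3.610: |R|=1.09640 >1
Interval (-3.3333, 0).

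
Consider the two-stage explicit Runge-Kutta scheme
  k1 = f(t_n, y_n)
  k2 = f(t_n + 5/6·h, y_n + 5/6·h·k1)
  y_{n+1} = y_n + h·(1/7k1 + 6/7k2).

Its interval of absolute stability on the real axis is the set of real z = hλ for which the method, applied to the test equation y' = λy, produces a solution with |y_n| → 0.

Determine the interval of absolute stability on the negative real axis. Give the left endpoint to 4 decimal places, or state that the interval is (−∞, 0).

Set f=λy, z=hλ:
  k1=λy_n ⇒ h·k1=z·y_n;  k2=λ(1+5/6z)y_n ⇒ h·k2=z(1+5/6z)y_n
  y_{n+1}/y_n = 1 + 1/7z + 6/7z(1+5/6z) = 1 + z + 5/7z²
  R(z) = 1 + z + 5/7z².

Boundary: |R(x)|=1, x<0.
x=-0.66: |R|=0.6511
R=1: x+5/7x²=0 ⇒ x=−7/5=-1.4000; min R=1−1/(4·5/7)=0.6500>−1
Confirm numerically:
  x=-0.984: |R|=0.70761 <1
  x=-0.897: |R|=0.67772 <1
  x=-0.610: |R|=0.65579 <1
  x=-1.785: |R|=1.49087 >1
  x=-1.670: |R|=1.32207 >1
  x=-1.467: |R|=1.07021 >1
Interval (-1.4000, 0).

(-1.4000, 0).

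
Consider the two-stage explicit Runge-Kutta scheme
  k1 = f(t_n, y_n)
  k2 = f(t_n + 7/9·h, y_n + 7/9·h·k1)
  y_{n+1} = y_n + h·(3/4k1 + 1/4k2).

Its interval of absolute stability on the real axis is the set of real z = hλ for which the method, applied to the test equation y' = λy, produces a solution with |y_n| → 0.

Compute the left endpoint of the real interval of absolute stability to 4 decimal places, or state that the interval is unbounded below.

Test eqn y'=λy, z=hλ:
  k1=λy_n ⇒ h·k1=z·y_n;  k2=λ(1+7/9z)y_n ⇒ h·k2=z(1+7/9z)y_n
  y_{n+1}/y_n = 1 + 3/4z + 1/4z(1+7/9z) = 1 + z + 7/36z²
  ⇒ R(z) = 1 + z + 7/36z².

Boundary: |R(x)|=1, x<0.
x=-0.45: |R|=0.5894
R=1: x+7/36x²=0 ⇒ x=−36/7=-5.1429; min R=1−1/(4·7/36)=-0.2857>−1
Confirm numerically:
  x=-4.429: |R|=0.38523 <1
  x=-4.093: |R|=0.16446 <1
  x=-2.883: |R|=0.26684 <1
  x=-5.742: |R|=1.66894 >1
  x=-5.441: |R|=1.31543 >1
  x=-5.334: |R|=1.19825 >1
Stable set (-5.1429, 0).

left endpoint -5.1429.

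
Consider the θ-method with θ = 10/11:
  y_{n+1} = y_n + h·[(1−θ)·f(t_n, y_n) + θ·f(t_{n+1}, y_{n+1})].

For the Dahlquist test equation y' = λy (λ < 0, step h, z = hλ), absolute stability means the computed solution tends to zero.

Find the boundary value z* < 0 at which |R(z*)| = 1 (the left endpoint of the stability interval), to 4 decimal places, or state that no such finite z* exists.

Set f=λy, z=hλ:
  y_{n+1} = y_n + z·[1/11·y_n + 10/11·y_{n+1}] ⇒ (1 − 10/11z)y_{n+1} = (1 + 1/11z)y_n
  R(z) = (1 + 1/11z)/(1 − 10/11z).

Need |R(x)|<1, x<0.
x=-1.28: |R|=0.4084
x=-2: |R|=0.2903
x=-10: |R|=0.0090
x=-100: |R|=0.0880
θ=10/11≥1/2 ⇒ |1+1/11x|<|1−10/11x| ∀x<0 ⇒ stable on all of ℝ⁻.

interval (−∞, 0).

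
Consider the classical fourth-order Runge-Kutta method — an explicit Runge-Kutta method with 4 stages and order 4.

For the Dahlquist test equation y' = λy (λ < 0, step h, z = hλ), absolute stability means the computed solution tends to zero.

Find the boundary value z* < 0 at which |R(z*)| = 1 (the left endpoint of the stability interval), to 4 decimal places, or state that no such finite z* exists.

Test eqn y'=λy, z=hλ:
  order 4, 4-stage ⇒ R(z)=1+z+z^2/2+z^3/6+z^4/24
  (e.g. R(-1.76)=0.27997, |R|=0.27997)

Boundary: |R(x)|=1, x<0.
x=-1.76: |R|=0.2800
|R(-2.68)|=0.8525 |R(-2.42)|=0.5752 |R(-2.04)|=0.3475
Bisect:
  x_lo=-3.3199 |R|=2.1541  x_hi=-0.2914 |R|=0.7472
  mid=-1.80568 |R|=0.28628 →hi
  mid=-2.56279 |R|=0.71319 →hi
  mid=-2.94135 |R|=1.26193 →lo
  mid=-2.75207 |R|=0.95106 →hi
  mid=-2.84671 |R|=1.09662 →lo
  mid=-2.79939 |R|=1.02146 →lo
  mid=-2.77573 |R|=0.98568 →hi
  mid=-2.78756 |R|=1.00342 →lo
  mid=-2.78165 |R|=0.99451 →hi
  ...
  [-2.78534,-2.78516] ⇒ x*=-2.7853
Stable set (-2.7853, 0).

z* = -2.7853.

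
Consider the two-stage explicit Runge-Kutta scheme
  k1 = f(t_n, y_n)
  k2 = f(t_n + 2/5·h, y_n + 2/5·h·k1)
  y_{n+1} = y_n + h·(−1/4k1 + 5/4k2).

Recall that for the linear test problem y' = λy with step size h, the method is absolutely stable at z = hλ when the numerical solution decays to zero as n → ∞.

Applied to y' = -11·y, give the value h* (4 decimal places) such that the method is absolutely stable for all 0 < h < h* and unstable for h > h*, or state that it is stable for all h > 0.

(-2.0000,0); λ=-11 ⇒ h* = (2)/11 = 0.1818.

On y'=λy, z=hλ:
  k1=λy_n ⇒ h·k1=z·y_n;  k2=λ(1+2/5z)y_n ⇒ h·k2=z(1+2/5z)y_n
  y_{n+1}/y_n = 1 − 1/4z + 5/4z(1+2/5z) = 1 + z + 1/2z²
  ⇒ R(z) = 1 + z + 1/2z².

Find x<0 with |R(x)|<1.
x=-0.94: |R|=0.5018
R=1: x+1/2x²=0 ⇒ x=−2=-2.0000; min R=1−1/(4·1/2)=0.5000>−1
Confirm numerically:
  x=-1.957: |R|=0.95792 <1
  x=-1.618: |R|=0.69096 <1
  x=-1.379: |R|=0.57182 <1
  x=-1.349: |R|=0.56090 <1
  x=-2.217: |R|=1.24054 >1
  x=-2.178: |R|=1.19384 >1
Interval (-2.0000, 0).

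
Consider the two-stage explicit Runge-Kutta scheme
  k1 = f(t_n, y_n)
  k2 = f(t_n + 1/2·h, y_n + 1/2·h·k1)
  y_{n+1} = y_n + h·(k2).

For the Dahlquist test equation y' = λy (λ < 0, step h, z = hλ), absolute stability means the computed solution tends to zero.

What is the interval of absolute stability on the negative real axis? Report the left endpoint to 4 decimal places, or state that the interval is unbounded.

Test eqn y'=λy, z=hλ:
  k1=λy_n ⇒ h·k1=z·y_n;  k2=λ(1+1/2z)y_n ⇒ h·k2=z(1+1/2z)y_n
  y_{n+1}/y_n = 1 + z(1+1/2z) = 1 + z + 1/2z²
  Hence R(z) = 1 + z + 1/2z².

Boundary: |R(x)|=1, x<0.
x=-0.92: |R|=0.5032
R=1: x+1/2x²=0 ⇒ x=−2=-2.0000; min R=1−1/(4·1/2)=0.5000>−1
Confirm numerically:
  x=-1.872: |R|=0.88019 <1
  x=-1.838: |R|=0.85112 <1
  x=-1.831: |R|=0.84528 <1
  x=-0.810: |R|=0.51805 <1
  x=-2.538: |R|=1.68272 >1
  x=-2.524: |R|=1.66129 >1
So |R|<1 on (-2.0000, 0).

(-2.0000, 0).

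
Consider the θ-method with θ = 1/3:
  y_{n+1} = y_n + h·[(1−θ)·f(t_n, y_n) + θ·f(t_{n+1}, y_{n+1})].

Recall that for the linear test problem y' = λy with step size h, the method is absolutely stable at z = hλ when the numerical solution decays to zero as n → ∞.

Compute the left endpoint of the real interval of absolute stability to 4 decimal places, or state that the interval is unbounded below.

left endpoint -6.0000.

With y'=λy (z=hλ):
  y_{n+1} = y_n + z·[2/3·y_n + 1/3·y_{n+1}] ⇒ (1 − 1/3z)y_{n+1} = (1 + 2/3z)y_n
  R(z) = (1 + 2/3z)/(1 − 1/3z).

Need |R(x)|<1, x<0.
x=-1.6: |R|=0.0435
R=−1: 1+2/3x = −1+1/3x ⇒ -1/3x=2 ⇒ x=2/(-1/3)=-6.0000
Confirm numerically:
  x=-5.066: |R|=0.88421 <1
  x=-4.839: |R|=0.85189 <1
  x=-2.985: |R|=0.49624 <1
  x=-6.223: |R|=1.02418 >1
  x=-6.200: |R|=1.02174 >1
  x=-6.158: |R|=1.01725 >1
Interval (-6.0000, 0).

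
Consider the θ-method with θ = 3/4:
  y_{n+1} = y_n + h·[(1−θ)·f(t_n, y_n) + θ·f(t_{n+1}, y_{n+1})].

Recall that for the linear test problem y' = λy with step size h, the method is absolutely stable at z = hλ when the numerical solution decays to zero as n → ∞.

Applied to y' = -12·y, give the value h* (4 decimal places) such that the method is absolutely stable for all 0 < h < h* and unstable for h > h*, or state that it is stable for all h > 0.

Test eqn y'=λy, z=hλ:
  y_{n+1} = y_n + z·[1/4·y_n + 3/4·y_{n+1}] ⇒ (1 − 3/4z)y_{n+1} = (1 + 1/4z)y_n
  ⇒ R(z) = (1 + 1/4z)/(1 − 3/4z).

Find x<0 with |R(x)|<1.
x=-1.01: |R|=0.4253
x=-2: |R|=0.2000
x=-10: |R|=0.1765
x=-100: |R|=0.3158
θ=3/4≥1/2 ⇒ |1+1/4x|<|1−3/4x| ∀x<0 ⇒ stable on all of ℝ⁻.

unbounded; (−∞, 0). Any h>0 works for λ=-12.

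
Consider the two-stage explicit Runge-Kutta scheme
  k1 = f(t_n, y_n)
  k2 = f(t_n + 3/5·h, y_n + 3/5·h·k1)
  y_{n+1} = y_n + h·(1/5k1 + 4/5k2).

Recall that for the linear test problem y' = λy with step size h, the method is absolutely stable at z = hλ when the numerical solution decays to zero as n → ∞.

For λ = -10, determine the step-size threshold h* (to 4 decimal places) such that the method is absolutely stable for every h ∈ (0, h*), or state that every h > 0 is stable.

Test eqn y'=λy, z=hλ:
  k1=λy_n ⇒ h·k1=z·y_n;  k2=λ(1+3/5z)y_n ⇒ h·k2=z(1+3/5z)y_n
  y_{n+1}/y_n = 1 + 1/5z + 4/5z(1+3/5z) = 1 + z + 12/25z²
  ⇒ R(z) = 1 + z + 12/25z².

Find x<0 with |R(x)|<1.
x=-1.47: |R|=0.5672
R=1: x+12/25x²=0 ⇒ x=−25/12=-2.0833; min R=1−1/(4·12/25)=0.4792>−1
Confirm numerically:
  x=-2.027: |R|=0.94519 <1
  x=-1.892: |R|=0.82624 <1
  x=-1.440: |R|=0.55533 <1
  x=-2.539: |R|=1.55533 >1
  x=-2.137: |R|=1.05505 >1
Interval (-2.0833, 0).

(-2.0833,0); λ=-10 ⇒ h* = (25/12)/10 = 0.2083.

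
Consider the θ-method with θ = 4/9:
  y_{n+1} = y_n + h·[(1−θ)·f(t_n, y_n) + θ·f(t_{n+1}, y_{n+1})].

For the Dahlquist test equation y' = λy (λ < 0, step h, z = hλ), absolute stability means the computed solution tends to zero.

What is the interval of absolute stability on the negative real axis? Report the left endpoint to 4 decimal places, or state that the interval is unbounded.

(-18.0000, 0).

Set f=λy, z=hλ:
  y_{n+1} = y_n + z·[5/9·y_n + 4/9·y_{n+1}] ⇒ (1 − 4/9z)y_{n+1} = (1 + 5/9z)y_n
  ⇒ R(z) = (1 + 5/9z)/(1 − 4/9z).

Solve |R(x)|<1 on ℝ⁻.
x=-0.57: |R|=0.5452
R=−1: 1+5/9x = −1+4/9x ⇒ -1/9x=2 ⇒ x=2/(-1/9)=-18.0000
Confirm numerically:
  x=-15.584: |R|=0.96613 <1
  x=-10.708: |R|=0.85931 <1
  x=-8.293: |R|=0.76982 <1
  x=-7.906: |R|=0.75153 <1
  x=-18.590: |R|=1.00708 >1
  x=-18.562: |R|=1.00675 >1
  x=-18.333: |R|=1.00404 >1
Stable set (-18.0000, 0).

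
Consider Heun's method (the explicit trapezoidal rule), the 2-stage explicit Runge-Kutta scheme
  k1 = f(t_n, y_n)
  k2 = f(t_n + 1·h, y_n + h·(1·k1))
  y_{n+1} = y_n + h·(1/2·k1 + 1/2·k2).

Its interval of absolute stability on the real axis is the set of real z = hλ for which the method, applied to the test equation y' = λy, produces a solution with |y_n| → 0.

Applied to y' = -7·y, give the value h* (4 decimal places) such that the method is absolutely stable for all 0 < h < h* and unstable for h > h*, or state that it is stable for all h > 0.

Test eqn y'=λy, z=hλ:
  order 2, 2-stage ⇒ R(z)=1+z+z^2/2
  (e.g. R(-1.08)=0.50320, |R|=0.50320)

Solve |R(x)|<1 on ℝ⁻.
x=-1.08: |R|=0.5032
|R(-1.76)|=0.7888 |R(-1.16)|=0.5128 |R(-0.61)|=0.5760
Bisect:
  x_lo=-2.8021 |R|=2.1237  x_hi=-0.3570 |R|=0.7067
  mid=-1.57955 |R|=0.66794 →hi
  mid=-2.19081 |R|=1.20901 →lo
  mid=-1.88518 |R|=0.89177 →hi
  mid=-2.03799 |R|=1.03871 →lo
  mid=-1.96159 |R|=0.96232 →hi
  mid=-1.99979 |R|=0.99979 →hi
  mid=-2.01889 |R|=1.01907 →lo
  ...
  [-2.00009,-1.99994] ⇒ x*=-2.0000
Stable set (-2.0000, 0).

(-2.0000,0); λ=-7 ⇒ h* = 0.2857.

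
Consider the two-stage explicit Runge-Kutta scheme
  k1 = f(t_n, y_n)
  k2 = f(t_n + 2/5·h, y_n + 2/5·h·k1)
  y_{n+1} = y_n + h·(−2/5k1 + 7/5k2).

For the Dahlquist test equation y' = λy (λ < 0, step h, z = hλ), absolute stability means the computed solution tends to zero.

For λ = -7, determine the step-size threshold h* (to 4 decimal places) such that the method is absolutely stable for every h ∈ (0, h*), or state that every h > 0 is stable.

(-1.7857,0); λ=-7 ⇒ h* = (25/14)/7 = 0.2551.

Set f=λy, z=hλ:
  k1=λy_n ⇒ h·k1=z·y_n;  k2=λ(1+2/5z)y_n ⇒ h·k2=z(1+2/5z)y_n
  y_{n+1}/y_n = 1 − 2/5z + 7/5z(1+2/5z) = 1 + z + 14/25z²
  R(z) = 1 + z + 14/25z².

Find x<0 with |R(x)|<1.
x=-0.6: |R|=0.6016
R=1: x+14/25x²=0 ⇒ x=−25/14=-1.7857; min R=1−1/(4·14/25)=0.5536>−1
Confirm numerically:
  x=-1.204: |R|=0.60778 <1
  x=-1.092: |R|=0.57578 <1
  x=-1.014: |R|=0.56179 <1
  x=-2.311: |R|=1.67980 >1
  x=-2.150: |R|=1.43860 >1
  x=-1.867: |R|=1.08499 >1
So |R|<1 on (-1.7857, 0).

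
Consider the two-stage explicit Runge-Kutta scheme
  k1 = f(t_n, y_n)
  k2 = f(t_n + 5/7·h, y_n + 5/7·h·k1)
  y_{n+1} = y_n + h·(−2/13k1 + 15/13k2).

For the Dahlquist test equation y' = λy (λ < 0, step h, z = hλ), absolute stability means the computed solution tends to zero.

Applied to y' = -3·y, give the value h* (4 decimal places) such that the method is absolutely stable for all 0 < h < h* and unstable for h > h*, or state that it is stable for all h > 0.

(-1.2133,0); λ=-3 ⇒ h* = (91/75)/3 = 0.4044.

Test eqn y'=λy, z=hλ:
  k1=λy_n ⇒ h·k1=z·y_n;  k2=λ(1+5/7z)y_n ⇒ h·k2=z(1+5/7z)y_n
  y_{n+1}/y_n = 1 − 2/13z + 15/13z(1+5/7z) = 1 + z + 75/91z²
  Hence R(z) = 1 + z + 75/91z².

Boundary: |R(x)|=1, x<0.
x=-1.37: |R|=1.1769
R=1: x+75/91x²=0 ⇒ x=−91/75=-1.2133; min R=1−1/(4·75/91)=0.6967>−1
Confirm numerically:
  x=-1.040: |R|=0.85143 <1
  x=-0.873: |R|=0.75513 <1
  x=-0.760: |R|=0.71604 <1
  x=-1.366: |R|=1.17188 >1
  x=-1.320: |R|=1.11604 >1
So |R|<1 on (-1.2133, 0).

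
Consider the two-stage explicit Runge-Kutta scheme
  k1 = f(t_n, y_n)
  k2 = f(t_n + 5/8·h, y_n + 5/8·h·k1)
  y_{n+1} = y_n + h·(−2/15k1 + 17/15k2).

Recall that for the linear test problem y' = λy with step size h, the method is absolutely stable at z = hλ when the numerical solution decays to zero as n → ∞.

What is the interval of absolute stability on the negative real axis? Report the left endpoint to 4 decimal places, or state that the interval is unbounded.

Set f=λy, z=hλ:
  k1=λy_n ⇒ h·k1=z·y_n;  k2=λ(1+5/8z)y_n ⇒ h·k2=z(1+5/8z)y_n
  y_{n+1}/y_n = 1 − 2/15z + 17/15z(1+5/8z) = 1 + z + 17/24z²
  ⇒ R(z) = 1 + z + 17/24z².

Find x<0 with |R(x)|<1.
x=-1.49: |R|=1.0826
R=1: x+17/24x²=0 ⇒ x=−24/17=-1.4118; min R=1−1/(4·17/24)=0.6471>−1
Confirm numerically:
  x=-1.164: |R|=0.79572 <1
  x=-0.799: |R|=0.65320 <1
  x=-0.734: |R|=0.64762 <1
  x=-1.943: |R|=1.73113 >1
  x=-1.865: |R|=1.59874 >1
  x=-1.519: |R|=1.11538 >1
So |R|<1 on (-1.4118, 0).

(-1.4118, 0).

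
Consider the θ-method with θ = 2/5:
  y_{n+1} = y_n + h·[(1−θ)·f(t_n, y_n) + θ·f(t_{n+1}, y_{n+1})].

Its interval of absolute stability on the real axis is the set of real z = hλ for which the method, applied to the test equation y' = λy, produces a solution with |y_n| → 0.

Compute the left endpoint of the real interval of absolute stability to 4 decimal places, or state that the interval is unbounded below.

Test eqn y'=λy, z=hλ:
  y_{n+1} = y_n + z·[3/5·y_n + 2/5·y_{n+1}] ⇒ (1 − 2/5z)y_{n+1} = (1 + 3/5z)y_n
  so R(z) = (1 + 3/5z)/(1 − 2/5z).

Boundary: |R(x)|=1, x<0.
x=-1.71: |R|=0.0154
R=−1: 1+3/5x = −1+2/5x ⇒ -1/5x=2 ⇒ x=2/(-1/5)=-10.0000
Confirm numerically:
  x=-8.023: |R|=0.90606 <1
  x=-6.372: |R|=0.79554 <1
  x=-5.557: |R|=0.72428 <1
  x=-10.466: |R|=1.01797 >1
  x=-10.153: |R|=1.00605 >1
So |R|<1 on (-10.0000, 0).

z* = -10.0000.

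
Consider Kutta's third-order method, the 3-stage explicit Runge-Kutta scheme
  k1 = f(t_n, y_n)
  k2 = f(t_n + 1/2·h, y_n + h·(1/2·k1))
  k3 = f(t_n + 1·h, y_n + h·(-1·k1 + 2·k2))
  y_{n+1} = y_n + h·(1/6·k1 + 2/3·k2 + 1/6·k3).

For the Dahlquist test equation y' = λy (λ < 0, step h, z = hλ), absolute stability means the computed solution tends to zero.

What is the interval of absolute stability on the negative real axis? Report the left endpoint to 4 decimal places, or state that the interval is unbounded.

z∈(-2.5127,0).

On y'=λy, z=hλ:
  order 3, 3-stage ⇒ R(z)=1+z+z^2/2+z^3/6
  (e.g. R(-0.93)=0.36839, |R|=0.36839)

Need |R(x)|<1, x<0.
x=-0.93: |R|=0.3684
|R(-2.48)|=0.9470 |R(-1.49)|=0.0687 |R(-1.09)|=0.2882
Bisect:
  x_lo=-3.1247 |R|=2.3277  x_hi=-0.2536 |R|=0.7758
  mid=-1.68917 |R|=0.06581 →hi
  mid=-2.40695 |R|=0.83431 →hi
  mid=-2.76583 |R|=1.46728 →lo
  mid=-2.58639 |R|=1.12526 →lo
  mid=-2.49667 |R|=0.97376 →hi
  mid=-2.54153 |R|=1.04796 →lo
  mid=-2.51910 |R|=1.01048 →lo
  mid=-2.50788 |R|=0.99202 →hi
  mid=-2.51349 |R|=1.00123 →lo
  ...
  [-2.51279,-2.51261] ⇒ x*=-2.5127
So |R|<1 on (-2.5127, 0).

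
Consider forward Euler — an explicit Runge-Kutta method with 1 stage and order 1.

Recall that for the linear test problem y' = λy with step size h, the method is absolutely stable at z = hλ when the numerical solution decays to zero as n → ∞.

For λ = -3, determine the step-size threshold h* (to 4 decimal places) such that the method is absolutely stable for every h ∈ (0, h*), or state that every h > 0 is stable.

(-2.0000,0); λ=-3 ⇒ h* = 0.6667.

With y'=λy (z=hλ):
  order 1, 1-stage ⇒ R(z)=1+z
  (e.g. R(-1.56)=-0.56000, |R|=0.56000)

Need |R(x)|<1, x<0.
x=-1.56: |R|=0.5600
|R(-2.06)|=1.0600 |R(-1.59)|=0.5900 |R(-1.15)|=0.1500
Bisect:
  x_lo=-2.7175 |R|=1.7175  x_hi=-0.0862 |R|=0.9138
  mid=-1.40187 |R|=0.40187 →hi
  mid=-2.05970 |R|=1.05970 →lo
  mid=-1.73078 |R|=0.73078 →hi
  mid=-1.89524 |R|=0.89524 →hi
  mid=-1.97747 |R|=0.97747 →hi
  mid=-2.01858 |R|=1.01858 →lo
  mid=-1.99803 |R|=0.99803 →hi
  mid=-2.00830 |R|=1.00830 →lo
  mid=-2.00317 |R|=1.00317 →lo
  mid=-2.00060 |R|=1.00060 →lo
  ...
  [-2.00011,-1.99995] ⇒ x*=-2.0000
So |R|<1 on (-2.0000, 0).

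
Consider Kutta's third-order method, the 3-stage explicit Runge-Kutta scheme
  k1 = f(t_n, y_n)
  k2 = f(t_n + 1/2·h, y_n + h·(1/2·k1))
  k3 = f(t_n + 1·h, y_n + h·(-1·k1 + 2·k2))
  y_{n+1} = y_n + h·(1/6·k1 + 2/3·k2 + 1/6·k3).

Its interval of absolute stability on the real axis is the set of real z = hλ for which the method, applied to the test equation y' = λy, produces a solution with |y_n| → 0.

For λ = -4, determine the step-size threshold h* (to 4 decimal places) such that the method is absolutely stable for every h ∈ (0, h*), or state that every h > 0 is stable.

With y'=λy (z=hλ):
  order 3, 3-stage ⇒ R(z)=1+z+z^2/2+z^3/6
  (e.g. R(-1.07)=0.29828, |R|=0.29828)

Solve |R(x)|<1 on ℝ⁻.
x=-1.07: |R|=0.2983
|R(-2.28)|=0.6562 |R(-2.1)|=0.4385 |R(-1.43)|=0.1051
Bisect:
  x_lo=-2.8865 |R|=1.7289  x_hi=-0.0885 |R|=0.9153
  mid=-1.48751 |R|=0.07027 →hi
  mid=-2.18700 |R|=0.53891 →hi
  mid=-2.53675 |R|=1.03990 →lo
  mid=-2.36188 |R|=0.76858 →hi
  mid=-2.44931 |R|=0.89870 →hi
  mid=-2.49303 |R|=0.96788 →hi
  mid=-2.51489 |R|=1.00353 →lo
  ...
  [-2.51284,-2.51267] ⇒ x*=-2.5127
Stable set (-2.5127, 0).

(-2.5127,0); λ=-4 ⇒ h* = 0.6282.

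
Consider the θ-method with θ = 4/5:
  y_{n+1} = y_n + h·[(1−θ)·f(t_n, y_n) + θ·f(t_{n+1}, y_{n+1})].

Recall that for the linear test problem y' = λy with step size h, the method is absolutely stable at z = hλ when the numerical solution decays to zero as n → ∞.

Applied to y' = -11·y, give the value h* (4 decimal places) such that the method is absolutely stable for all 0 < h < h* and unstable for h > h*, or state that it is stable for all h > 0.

Test eqn y'=λy, z=hλ:
  y_{n+1} = y_n + z·[1/5·y_n + 4/5·y_{n+1}] ⇒ (1 − 4/5z)y_{n+1} = (1 + 1/5z)y_n
  Hence R(z) = (1 + 1/5z)/(1 − 4/5z).

Need |R(x)|<1, x<0.
x=-0.77: |R|=0.5235
x=-2: |R|=0.2308
x=-10: |R|=0.1111
x=-100: |R|=0.2346
θ=4/5≥1/2 ⇒ |1+1/5x|<|1−4/5x| ∀x<0 ⇒ stable on all of ℝ⁻.

unbounded; (−∞, 0). Any h>0 works for λ=-11.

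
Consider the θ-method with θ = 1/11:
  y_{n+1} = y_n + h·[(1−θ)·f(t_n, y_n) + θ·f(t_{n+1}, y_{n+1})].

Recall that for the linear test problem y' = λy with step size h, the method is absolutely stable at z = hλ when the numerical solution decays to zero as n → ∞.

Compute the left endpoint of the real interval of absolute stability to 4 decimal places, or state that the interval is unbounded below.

Set f=λy, z=hλ:
  y_{n+1} = y_n + z·[10/11·y_n + 1/11·y_{n+1}] ⇒ (1 − 1/11z)y_{n+1} = (1 + 10/11z)y_n
  so R(z) = (1 + 10/11z)/(1 − 1/11z).

Boundary: |R(x)|=1, x<0.
x=-1.63: |R|=0.4196
R=−1: 1+10/11x = −1+1/11x ⇒ -9/11x=2 ⇒ x=2/(-9/11)=-2.4444
Confirm numerically:
  x=-2.193: |R|=0.82847 <1
  x=-2.099: |R|=0.76265 <1
  x=-1.907: |R|=0.62524 <1
  x=-1.510: |R|=0.32774 <1
  x=-2.877: |R|=1.28054 >1
  x=-2.732: |R|=1.18846 >1
So |R|<1 on (-2.4444, 0).

z* = -2.4444.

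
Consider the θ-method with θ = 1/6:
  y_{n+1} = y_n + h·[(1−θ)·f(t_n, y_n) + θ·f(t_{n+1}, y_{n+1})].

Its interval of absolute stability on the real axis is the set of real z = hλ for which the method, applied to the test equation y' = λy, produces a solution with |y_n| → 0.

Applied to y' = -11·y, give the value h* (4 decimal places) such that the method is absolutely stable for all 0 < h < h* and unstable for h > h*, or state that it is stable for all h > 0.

(-3.0000,0); λ=-11 ⇒ h* = (3)/11 = 0.2727.

Test eqn y'=λy, z=hλ:
  y_{n+1} = y_n + z·[5/6·y_n + 1/6·y_{n+1}] ⇒ (1 − 1/6z)y_{n+1} = (1 + 5/6z)y_n
  Hence R(z) = (1 + 5/6z)/(1 − 1/6z).

Boundary: |R(x)|=1, x<0.
x=-0.67: |R|=0.3973
R=−1: 1+5/6x = −1+1/6x ⇒ -2/3x=2 ⇒ x=2/(-2/3)=-3.0000
Confirm numerically:
  x=-2.735: |R|=0.87865 <1
  x=-2.090: |R|=0.55006 <1
  x=-1.807: |R|=0.38875 <1
  x=-1.311: |R|=0.07591 <1
  x=-3.449: |R|=1.19007 >1
  x=-3.115: |R|=1.05047 >1
Stable set (-3.0000, 0).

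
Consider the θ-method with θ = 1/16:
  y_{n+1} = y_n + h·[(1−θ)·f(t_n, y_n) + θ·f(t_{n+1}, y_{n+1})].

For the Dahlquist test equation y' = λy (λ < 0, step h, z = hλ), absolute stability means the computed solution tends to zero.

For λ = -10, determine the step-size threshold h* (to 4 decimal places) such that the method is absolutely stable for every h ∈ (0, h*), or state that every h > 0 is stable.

Test eqn y'=λy, z=hλ:
  y_{n+1} = y_n + z·[15/16·y_n + 1/16·y_{n+1}] ⇒ (1 − 1/16z)y_{n+1} = (1 + 15/16z)y_n
  Hence R(z) = (1 + 15/16z)/(1 − 1/16z).

Solve |R(x)|<1 on ℝ⁻.
x=-0.38: |R|=0.6288
R=−1: 1+15/16x = −1+1/16x ⇒ -7/8x=2 ⇒ x=2/(-7/8)=-2.2857
Confirm numerically:
  x=-1.962: |R|=0.74769 <1
  x=-1.582: |R|=0.43965 <1
  x=-1.228: |R|=0.14047 <1
  x=-2.767: |R|=1.35903 >1
  x=-2.496: |R|=1.15917 >1
So |R|<1 on (-2.2857, 0).

(-2.2857,0); λ=-10 ⇒ h* = (16/7)/10 = 0.2286.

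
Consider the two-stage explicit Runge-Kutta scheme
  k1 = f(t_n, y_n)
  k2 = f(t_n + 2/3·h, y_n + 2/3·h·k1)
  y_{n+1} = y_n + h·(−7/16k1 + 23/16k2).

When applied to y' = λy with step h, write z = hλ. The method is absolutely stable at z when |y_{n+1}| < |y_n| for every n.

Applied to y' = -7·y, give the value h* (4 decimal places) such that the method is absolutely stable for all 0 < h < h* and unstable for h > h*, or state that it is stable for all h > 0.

Set f=λy, z=hλ:
  k1=λy_n ⇒ h·k1=z·y_n;  k2=λ(1+2/3z)y_n ⇒ h·k2=z(1+2/3z)y_n
  y_{n+1}/y_n = 1 − 7/16z + 23/16z(1+2/3z) = 1 + z + 23/24z²
  so R(z) = 1 + z + 23/24z².

Need |R(x)|<1, x<0.
x=-0.52: |R|=0.7391
R=1: x+23/24x²=0 ⇒ x=−24/23=-1.0435; min R=1−1/(4·23/24)=0.7391>−1
Confirm numerically:
  x=-0.968: |R|=0.92998 <1
  x=-0.955: |R|=0.91902 <1
  x=-0.488: |R|=0.74022 <1
  x=-0.464: |R|=0.74233 <1
  x=-1.383: |R|=1.44999 >1
  x=-1.308: |R|=1.33158 >1
  x=-1.064: |R|=1.02093 >1
Stable set (-1.0435, 0).

(-1.0435,0); λ=-7 ⇒ h* = (24/23)/7 = 0.1491.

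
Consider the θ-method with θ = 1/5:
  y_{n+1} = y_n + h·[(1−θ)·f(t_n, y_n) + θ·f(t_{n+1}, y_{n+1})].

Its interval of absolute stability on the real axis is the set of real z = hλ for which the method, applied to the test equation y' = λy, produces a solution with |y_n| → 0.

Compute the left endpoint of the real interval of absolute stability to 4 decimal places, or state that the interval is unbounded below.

Set f=λy, z=hλ:
  y_{n+1} = y_n + z·[4/5·y_n + 1/5·y_{n+1}] ⇒ (1 − 1/5z)y_{n+1} = (1 + 4/5z)y_n
  so R(z) = (1 + 4/5z)/(1 − 1/5z).

Boundary: |R(x)|=1, x<0.
x=-0.42: |R|=0.6125
R=−1: 1+4/5x = −1+1/5x ⇒ -3/5x=2 ⇒ x=2/(-3/5)=-3.3333
Confirm numerically:
  x=-3.235: |R|=0.96418 <1
  x=-2.251: |R|=0.55220 <1
  x=-1.675: |R|=0.25468 <1
  x=-1.623: |R|=0.22528 <1
  x=-3.918: |R|=1.19668 >1
  x=-3.799: |R|=1.15877 >1
  x=-3.574: |R|=1.08421 >1
Interval (-3.3333, 0).

z* = -3.3333.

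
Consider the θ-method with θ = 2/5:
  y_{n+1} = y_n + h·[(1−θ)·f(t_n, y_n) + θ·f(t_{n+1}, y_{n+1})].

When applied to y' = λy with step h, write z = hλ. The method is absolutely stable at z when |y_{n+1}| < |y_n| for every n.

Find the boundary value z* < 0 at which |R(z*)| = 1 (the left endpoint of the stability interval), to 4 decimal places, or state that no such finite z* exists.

left endpoint -10.0000.

On y'=λy, z=hλ:
  y_{n+1} = y_n + z·[3/5·y_n + 2/5·y_{n+1}] ⇒ (1 − 2/5z)y_{n+1} = (1 + 3/5z)y_n
  Hence R(z) = (1 + 3/5z)/(1 − 2/5z).

Boundary: |R(x)|=1, x<0.
x=-1.77: |R|=0.0363
R=−1: 1+3/5x = −1+2/5x ⇒ -1/5x=2 ⇒ x=2/(-1/5)=-10.0000
Confirm numerically:
  x=-7.190: |R|=0.85501 <1
  x=-6.618: |R|=0.81454 <1
  x=-6.169: |R|=0.77904 <1
  x=-10.476: |R|=1.01834 >1
  x=-10.412: |R|=1.01595 >1
  x=-10.195: |R|=1.00768 >1
So |R|<1 on (-10.0000, 0).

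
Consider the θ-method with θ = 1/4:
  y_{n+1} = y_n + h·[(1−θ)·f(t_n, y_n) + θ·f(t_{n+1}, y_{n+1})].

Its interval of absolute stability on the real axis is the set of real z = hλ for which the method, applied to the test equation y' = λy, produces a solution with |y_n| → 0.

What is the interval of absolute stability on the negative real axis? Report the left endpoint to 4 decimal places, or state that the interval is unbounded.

z∈(-4.0000,0).

Set f=λy, z=hλ:
  y_{n+1} = y_n + z·[3/4·y_n + 1/4·y_{n+1}] ⇒ (1 − 1/4z)y_{n+1} = (1 + 3/4z)y_n
  R(z) = (1 + 3/4z)/(1 − 1/4z).

Need |R(x)|<1, x<0.
x=-0.65: |R|=0.4409
R=−1: 1+3/4x = −1+1/4x ⇒ -1/2x=2 ⇒ x=2/(-1/2)=-4.0000
Confirm numerically:
  x=-3.953: |R|=0.98818 <1
  x=-1.872: |R|=0.27520 <1
  x=-1.809: |R|=0.24565 <1
  x=-4.272: |R|=1.06576 >1
  x=-4.087: |R|=1.02152 >1
  x=-4.024: |R|=1.00598 >1
Stable set (-4.0000, 0).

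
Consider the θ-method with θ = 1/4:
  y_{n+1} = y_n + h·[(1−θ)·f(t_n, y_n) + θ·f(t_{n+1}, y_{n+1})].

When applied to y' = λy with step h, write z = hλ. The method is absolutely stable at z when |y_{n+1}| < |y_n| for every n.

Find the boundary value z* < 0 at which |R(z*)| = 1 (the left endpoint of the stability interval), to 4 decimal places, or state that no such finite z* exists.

On y'=λy, z=hλ:
  y_{n+1} = y_n + z·[3/4·y_n + 1/4·y_{n+1}] ⇒ (1 − 1/4z)y_{n+1} = (1 + 3/4z)y_n
  R(z) = (1 + 3/4z)/(1 − 1/4z).

Boundary: |R(x)|=1, x<0.
x=-1.36: |R|=0.0149
R=−1: 1+3/4x = −1+1/4x ⇒ -1/2x=2 ⇒ x=2/(-1/2)=-4.0000
Confirm numerically:
  x=-3.048: |R|=0.72985 <1
  x=-2.637: |R|=0.58927 <1
  x=-1.734: |R|=0.20963 <1
  x=-1.677: |R|=0.18161 <1
  x=-4.448: |R|=1.10606 >1
  x=-4.049: |R|=1.01218 >1
So |R|<1 on (-4.0000, 0).

left endpoint -4.0000.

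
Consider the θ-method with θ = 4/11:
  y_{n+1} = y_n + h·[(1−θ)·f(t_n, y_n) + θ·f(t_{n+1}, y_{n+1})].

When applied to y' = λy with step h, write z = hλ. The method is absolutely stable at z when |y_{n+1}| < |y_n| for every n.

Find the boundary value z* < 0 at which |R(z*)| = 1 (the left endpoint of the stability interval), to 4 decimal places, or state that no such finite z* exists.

left endpoint -7.3333.

Test eqn y'=λy, z=hλ:
  y_{n+1} = y_n + z·[7/11·y_n + 4/11·y_{n+1}] ⇒ (1 − 4/11z)y_{n+1} = (1 + 7/11z)y_n
  so R(z) = (1 + 7/11z)/(1 − 4/11z).

Boundary: |R(x)|=1, x<0.
x=-1.66: |R|=0.0351
R=−1: 1+7/11x = −1+4/11x ⇒ -3/11x=2 ⇒ x=2/(-3/11)=-7.3333
Confirm numerically:
  x=-7.213: |R|=0.99094 <1
  x=-3.839: |R|=0.60225 <1
  x=-3.129: |R|=0.46364 <1
  x=-2.974: |R|=0.42881 <1
  x=-7.559: |R|=1.01642 >1
  x=-7.534: |R|=1.01463 >1
Stable set (-7.3333, 0).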